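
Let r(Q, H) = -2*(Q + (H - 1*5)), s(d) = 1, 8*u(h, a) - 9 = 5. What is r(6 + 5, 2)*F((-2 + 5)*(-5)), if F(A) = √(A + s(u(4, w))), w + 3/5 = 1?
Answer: -16*I*√14 ≈ -59.867*I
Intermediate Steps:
w = ⅖ (w = -⅗ + 1 = ⅖ ≈ 0.40000)
u(h, a) = 7/4 (u(h, a) = 9/8 + (⅛)*5 = 9/8 + 5/8 = 7/4)
r(Q, H) = 10 - 2*H - 2*Q (r(Q, H) = -2*(Q + (H - 5)) = -2*(Q + (-5 + H)) = -2*(-5 + H + Q) = 10 - 2*H - 2*Q)
F(A) = √(1 + A) (F(A) = √(A + 1) = √(1 + A))
r(6 + 5, 2)*F((-2 + 5)*(-5)) = (10 - 2*2 - 2*(6 + 5))*√(1 + (-2 + 5)*(-5)) = (10 - 4 - 2*11)*√(1 + 3*(-5)) = (10 - 4 - 22)*√(1 - 15) = -16*I*√14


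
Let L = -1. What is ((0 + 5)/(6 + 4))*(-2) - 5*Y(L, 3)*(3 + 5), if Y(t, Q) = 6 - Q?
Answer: -121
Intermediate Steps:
((0 + 5)/(6 + 4))*(-2) - 5*Y(L, 3)*(3 + 5) = ((0 + 5)/(6 + 4))*(-2) - 5*(6 - 1*3)*(3 + 5) = (5/10)*(-2) - 5*(6 - 3)*8 = (5*(1/10))*(-2) - 15*8 = (1/2)*(-2) - 5*24 = -1 - 120 = -121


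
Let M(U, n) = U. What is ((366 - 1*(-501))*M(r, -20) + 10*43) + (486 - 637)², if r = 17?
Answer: 37970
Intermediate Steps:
((366 - 1*(-501))*M(r, -20) + 10*43) + (486 - 637)² = ((366 - 1*(-501))*17 + 10*43) + (486 - 637)² = ((366 + 501)*17 + 430) + (-151)² = (867*17 + 430) + 22801 = (14739 + 430) + 22801 = 15169 + 22801 = 37970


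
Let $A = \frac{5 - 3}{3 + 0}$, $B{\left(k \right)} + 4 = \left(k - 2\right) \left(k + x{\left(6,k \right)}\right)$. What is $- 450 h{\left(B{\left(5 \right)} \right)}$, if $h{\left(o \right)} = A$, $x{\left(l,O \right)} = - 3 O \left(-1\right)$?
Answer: $-300$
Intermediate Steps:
$x{\left(l,O \right)} = 3 O$
$B{\left(k \right)} = -4 + 4 k \left(-2 + k\right)$ ($B{\left(k \right)} = -4 + \left(k - 2\right) \left(k + 3 k\right) = -4 + \left(-2 + k\right) 4 k = -4 + 4 k \left(-2 + k\right)$)
$A = \frac{2}{3} \approx 0.66667$
$h{\left(o \right)} = \frac{2}{3}$
$- 450 h{\left(B{\left(5 \right)} \right)} = \left(-450\right) \frac{2}{3} = -300$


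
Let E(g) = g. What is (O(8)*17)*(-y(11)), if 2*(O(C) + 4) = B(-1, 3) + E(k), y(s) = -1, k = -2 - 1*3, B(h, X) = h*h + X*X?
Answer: -51/2 ≈ -25.500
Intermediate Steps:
B(h, X) = X² + h² (B(h, X) = h² + X² = X² + h²)
k = -5 (k = -2 - 3 = -5)
O(C) = -3/2 (O(C) = -4 + ((3² + (-1)²) - 5)/2 = -4 + ((9 + 1) - 5)/2 = -4 + (10 - 5)/2 = -4 + (½)*5 = -4 + 5/2 = -3/2)
(O(8)*17)*(-y(11)) = (-3/2*17)*(-1*(-1)) = -51/2*1 = -51/2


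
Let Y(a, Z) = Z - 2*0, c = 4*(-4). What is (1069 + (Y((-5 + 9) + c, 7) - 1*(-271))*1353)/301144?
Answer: 377203/301144 ≈ 1.2526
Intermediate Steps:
c = -16
Y(a, Z) = Z (Y(a, Z) = Z + 0 = Z)
(1069 + (Y((-5 + 9) + c, 7) - 1*(-271))*1353)/301144 = (1069 + (7 - 1*(-271))*1353)/301144 = (1069 + (7 + 271)*1353)*(1/301144) = (1069 + 278*1353)*(1/301144) = (1069 + 376134)*(1/301144) = 377203*(1/301144) = 377203/301144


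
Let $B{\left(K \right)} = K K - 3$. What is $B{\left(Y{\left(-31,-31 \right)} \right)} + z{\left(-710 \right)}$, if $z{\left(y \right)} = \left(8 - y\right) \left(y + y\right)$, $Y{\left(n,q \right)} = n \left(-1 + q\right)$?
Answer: $-35499$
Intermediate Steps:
$B{\left(K \right)} = -3 + K^{2}$ ($B{\left(K \right)} = K^{2} - 3 = -3 + K^{2}$)
$z{\left(y \right)} = 2 y \left(8 - y\right)$ ($z{\left(y \right)} = \left(8 - y\right) 2 y = 2 y \left(8 - y\right)$)
$B{\left(Y{\left(-31,-31 \right)} \right)} + z{\left(-710 \right)} = \left(-3 + \left(- 31 \left(-1 - 31\right)\right)^{2}\right) + 2 \left(-710\right) \left(8 - -710\right) = \left(-3 + \left(\left(-31\right) \left(-32\right)\right)^{2}\right) + 2 \left(-710\right) \left(8 + 710\right) = \left(-3 + 992^{2}\right) + 2 \left(-710\right) 718 = \left(-3 + 984064\right) - 1019560 = 984061 - 1019560 = -35499$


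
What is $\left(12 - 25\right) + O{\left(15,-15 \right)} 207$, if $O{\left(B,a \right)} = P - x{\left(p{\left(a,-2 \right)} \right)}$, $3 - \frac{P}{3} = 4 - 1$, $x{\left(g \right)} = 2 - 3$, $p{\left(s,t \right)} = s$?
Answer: $194$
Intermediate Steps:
$x{\left(g \right)} = -1$
$P = 0$ ($P = 9 - 3 \left(4 - 1\right) = 9 - 9 = 0$)
$O{\left(B,a \right)} = 1$ ($O{\left(B,a \right)} = 0 - -1 = 0 + 1 = 1$)
$\left(12 - 25\right) + O{\left(15,-15 \right)} 207 = \left(12 - 25\right) + 1 \cdot 207 = \left(12 - 25\right) + 207 = -13 + 207 = 194$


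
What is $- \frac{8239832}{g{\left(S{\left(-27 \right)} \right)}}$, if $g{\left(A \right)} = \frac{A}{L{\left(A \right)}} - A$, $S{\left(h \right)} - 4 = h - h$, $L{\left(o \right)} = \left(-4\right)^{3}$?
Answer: $\frac{131837312}{65} \approx 2.0283 \cdot 10^{6}$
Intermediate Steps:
$L{\left(o \right)} = -64$
$S{\left(h \right)} = 4$ ($S{\left(h \right)} = 4 + \left(h - h\right) = 4 + 0 = 4$)
$g{\left(A \right)} = - \frac{65 A}{64}$ ($g{\left(A \right)} = \frac{A}{-64} - A = A \left(- \frac{1}{64}\right) - A = - \frac{A}{64} - A = - \frac{65 A}{64}$)
$- \frac{8239832}{g{\left(S{\left(-27 \right)} \right)}} = - \frac{8239832}{\left(- \frac{65}{64}\right) 4} = - \frac{8239832}{- \frac{65}{16}} = \left(-8239832\right) \left(- \frac{16}{65}\right) = \frac{131837312}{65}$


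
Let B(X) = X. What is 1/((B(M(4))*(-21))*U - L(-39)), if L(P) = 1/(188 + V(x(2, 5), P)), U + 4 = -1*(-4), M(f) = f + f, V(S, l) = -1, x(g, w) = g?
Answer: -187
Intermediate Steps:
M(f) = 2*f
U = 0 (U = -4 - 1*(-4) = -4 + 4 = 0)
L(P) = 1/187 (L(P) = 1/(188 - 1) = 1/187)
1/((B(M(4))*(-21))*U - L(-39)) = 1/(((2*4)*(-21))*0 - 1*1/187) = 1/((8*(-21))*0 - 1/187) = 1/(-168*0 - 1/187) = 1/(0 - 1/187) = 1/(-1/187) = -187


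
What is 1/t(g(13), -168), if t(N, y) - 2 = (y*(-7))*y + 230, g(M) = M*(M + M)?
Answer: -1/197336 ≈ -5.0675e-6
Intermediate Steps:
g(M) = 2*M² (g(M) = M*(2*M) = 2*M²)
t(N, y) = 232 - 7*y² (t(N, y) = 2 + ((y*(-7))*y + 230) = 2 + ((-7*y)*y + 230) = 2 + (-7*y² + 230) = 2 + (230 - 7*y²) = 232 - 7*y²)
1/t(g(13), -168) = 1/(232 - 7*(-168)²) = 1/(232 - 7*28224) = 1/(232 - 197568) = 1/(-197336) = -1/197336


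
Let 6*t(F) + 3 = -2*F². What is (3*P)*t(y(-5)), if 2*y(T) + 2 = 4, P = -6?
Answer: 15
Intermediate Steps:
y(T) = 1 (y(T) = -1 + (½)*4 = -1 + 2 = 1)
t(F) = -½ - F²/3 (t(F) = -½ + (-2*F²)/6 = -½ - F²/3)
(3*P)*t(y(-5)) = (3*(-6))*(-½ - ⅓*1²) = -18*(-½ - ⅓*1) = -18*(-½ - ⅓) = -18*(-⅚) = 15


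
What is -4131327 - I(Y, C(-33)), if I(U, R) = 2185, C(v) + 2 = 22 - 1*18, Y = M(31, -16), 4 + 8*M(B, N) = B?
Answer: -4133512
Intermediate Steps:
M(B, N) = -½ + B/8
Y = 27/8 (Y = -½ + (⅛)*31 = -½ + 31/8 = 27/8 ≈ 3.3750)
C(v) = 2 (C(v) = -2 + (22 - 1*18) = -2 + (22 - 18) = -2 + 4 = 2)
-4131327 - I(Y, C(-33)) = -4131327 - 1*2185 = -4131327 - 2185 = -4133512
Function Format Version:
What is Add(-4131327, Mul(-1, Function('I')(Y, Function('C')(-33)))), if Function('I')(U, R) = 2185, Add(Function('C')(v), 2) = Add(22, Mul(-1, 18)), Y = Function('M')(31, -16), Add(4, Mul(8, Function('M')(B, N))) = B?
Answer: -4133512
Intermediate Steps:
Function('M')(B, N) = Add(Rational(-1, 2), Mul(Rational(1, 8), B))
Y = Rational(27, 8) (Y = Add(Rational(-1, 2), Mul(Rational(1, 8), 31)) = Add(Rational(-1, 2), Rational(31, 8)) = Rational(27, 8) ≈ 3.3750)
Function('C')(v) = 2 (Function('C')(v) = Add(-2, Add(22, Mul(-1, 18))) = Add(-2, Add(22, -18)) = Add(-2, 4) = 2)
Add(-4131327, Mul(-1, Function('I')(Y, Function('C')(-33)))) = Add(-4131327, Mul(-1, 2185)) = Add(-4131327, -2185) = -4133512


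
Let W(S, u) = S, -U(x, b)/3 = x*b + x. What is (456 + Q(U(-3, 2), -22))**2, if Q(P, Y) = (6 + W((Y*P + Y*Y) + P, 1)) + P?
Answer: 164836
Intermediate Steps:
U(x, b) = -3*x - 3*b*x (U(x, b) = -3*(x*b + x) = -3*(b*x + x) = -3*(x + b*x) = -3*x - 3*b*x)
Q(P, Y) = 6 + Y**2 + 2*P + P*Y (Q(P, Y) = (6 + ((Y*P + Y*Y) + P)) + P = (6 + ((P*Y + Y**2) + P)) + P = (6 + ((Y**2 + P*Y) + P)) + P = (6 + (P + Y**2 + P*Y)) + P = (6 + P + Y**2 + P*Y) + P = 6 + Y**2 + 2*P + P*Y)
(456 + Q(U(-3, 2), -22))**2 = (456 + (6 + (-22)**2 + 2*(-3*(-3)*(1 + 2)) - 3*(-3)*(1 + 2)*(-22)))**2 = (456 + (6 + 484 + 2*(-3*(-3)*3) - 3*(-3)*3*(-22)))**2 = (456 + (6 + 484 + 2*27 + 27*(-22)))**2 = (456 + (6 + 484 + 54 - 594))**2 = (456 - 50)**2 = 406**2 = 164836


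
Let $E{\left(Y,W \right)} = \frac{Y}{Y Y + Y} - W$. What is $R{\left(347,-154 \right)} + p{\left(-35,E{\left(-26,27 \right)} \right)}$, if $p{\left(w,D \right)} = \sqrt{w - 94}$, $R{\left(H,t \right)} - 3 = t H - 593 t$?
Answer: $37887 + i \sqrt{129} \approx 37887.0 + 11.358 i$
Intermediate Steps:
$E{\left(Y,W \right)} = - W + \frac{Y}{Y + Y^{2}}$ ($E{\left(Y,W \right)} = \frac{Y}{Y^{2} + Y} - W = \frac{Y}{Y + Y^{2}} - W = - W + \frac{Y}{Y + Y^{2}}$)
$R{\left(H,t \right)} = 3 - 593 t + H t$ ($R{\left(H,t \right)} = 3 + \left(t H - 593 t\right) = 3 + \left(H t - 593 t\right) = 3 + \left(- 593 t + H t\right) = 3 - 593 t + H t$)
$p{\left(w,D \right)} = \sqrt{-94 + w}$
$R{\left(347,-154 \right)} + p{\left(-35,E{\left(-26,27 \right)} \right)} = \left(3 - -91322 + 347 \left(-154\right)\right) + \sqrt{-94 - 35} = \left(3 + 91322 - 53438\right) + \sqrt{-129} = 37887 + i \sqrt{129}$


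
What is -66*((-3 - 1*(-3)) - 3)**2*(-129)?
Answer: 76626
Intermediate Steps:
-66*((-3 - 1*(-3)) - 3)**2*(-129) = -66*((-3 + 3) - 3)**2*(-129) = -66*(0 - 3)**2*(-129) = -66*(-3)**2*(-129) = -66*9*(-129) = -594*(-129) = 76626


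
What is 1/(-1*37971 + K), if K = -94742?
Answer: -1/132713 ≈ -7.5351e-6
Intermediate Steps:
1/(-1*37971 + K) = 1/(-1*37971 - 94742) = 1/(-37971 - 94742) = 1/(-132713) = -1/132713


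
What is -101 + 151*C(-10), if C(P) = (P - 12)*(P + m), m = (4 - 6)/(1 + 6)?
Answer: 238477/7 ≈ 34068.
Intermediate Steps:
m = -2/7 ≈ -0.28571
C(P) = (-12 + P)*(-2/7 + P) (C(P) = (P - 12)*(P - 2/7) = (-12 + P)*(-2/7 + P))
-101 + 151*C(-10) = -101 + 151*(24/7 + (-10)² - 86/7*(-10)) = -101 + 151*(24/7 + 100 + 860/7) = -101 + 151*(1584/7) = -101 + 239184/7 = 238477/7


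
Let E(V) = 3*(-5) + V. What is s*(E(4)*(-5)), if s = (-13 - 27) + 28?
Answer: -660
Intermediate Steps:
E(V) = -15 + V
s = -12 (s = -40 + 28 = -12)
s*(E(4)*(-5)) = -12*(-15 + 4)*(-5) = -(-132)*(-5) = -12*55 = -660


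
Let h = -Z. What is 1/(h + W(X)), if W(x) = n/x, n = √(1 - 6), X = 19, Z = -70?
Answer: 5054/353781 - 19*I*√5/1768905 ≈ 0.014286 - 2.4018e-5*I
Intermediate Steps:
h = 70 (h = -1*(-70) = 70)
n = I*√5 (n = √(-5) = I*√5 ≈ 2.2361*I)
W(x) = I*√5/x (W(x) = (I*√5)/x = I*√5/x)
1/(h + W(X)) = 1/(70 + I*√5/19)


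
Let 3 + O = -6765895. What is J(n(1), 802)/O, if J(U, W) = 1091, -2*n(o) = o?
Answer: -1091/6765898 ≈ -0.00016125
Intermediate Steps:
O = -6765898 (O = -3 - 6765895 = -6765898)
n(o) = -o/2
J(n(1), 802)/O = 1091/(-6765898) = 1091*(-1/6765898) = -1091/6765898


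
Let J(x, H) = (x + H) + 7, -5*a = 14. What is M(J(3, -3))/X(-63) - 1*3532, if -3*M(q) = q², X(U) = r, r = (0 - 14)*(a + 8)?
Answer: -550957/156 ≈ -3531.8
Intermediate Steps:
a = -14/5 (a = -⅕*14 = -14/5 ≈ -2.8000)
r = -364/5 (r = (0 - 14)*(-14/5 + 8) = -14*26/5 = -364/5 ≈ -72.800)
J(x, H) = 7 + H + x (J(x, H) = (H + x) + 7 = 7 + H + x)
X(U) = -364/5
M(q) = -q²/3
M(J(3, -3))/X(-63) - 1*3532 = (-(7 - 3 + 3)²/3)/(-364/5) - 1*3532 = -⅓*7²*(-5/364) - 3532 = -⅓*49*(-5/364) - 3532 = -49/3*(-5/364) - 3532 = 35/156 - 3532 = -550957/156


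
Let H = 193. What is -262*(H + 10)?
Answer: -53186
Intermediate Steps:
-262*(H + 10) = -262*(193 + 10) = -262*203 = -53186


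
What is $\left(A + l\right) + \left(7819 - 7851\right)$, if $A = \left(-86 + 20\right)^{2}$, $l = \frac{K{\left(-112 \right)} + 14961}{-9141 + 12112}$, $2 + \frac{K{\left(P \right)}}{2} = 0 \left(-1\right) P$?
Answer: $\frac{12861561}{2971} \approx 4329.0$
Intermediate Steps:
$K{\left(P \right)} = -4$ ($K{\left(P \right)} = -4 + 2 \cdot 0 \left(-1\right) P = -4 + 2 \cdot 0 P = -4 + 2 \cdot 0 = -4 + 0 = -4$)
$l = \frac{14957}{2971}$ ($l = \frac{-4 + 14961}{-9141 + 12112} = \frac{14957}{2971} \approx 5.0343$)
$A = 4356$ ($A = \left(-66\right)^{2} = 4356$)
$\left(A + l\right) + \left(7819 - 7851\right) = \left(4356 + \frac{14957}{2971}\right) + \left(7819 - 7851\right) = \frac{12956633}{2971} + \left(7819 - 7851\right) = \frac{12956633}{2971} - 32 = \frac{12861561}{2971}$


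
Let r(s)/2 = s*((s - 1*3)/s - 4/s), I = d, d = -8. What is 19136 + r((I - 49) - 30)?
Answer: 18948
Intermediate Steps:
I = -8
r(s) = 2*s*(-4/s + (-3 + s)/s) (r(s) = 2*(s*((s - 1*3)/s - 4/s)) = 2*(s*((s - 3)/s - 4/s)) = 2*(s*((-3 + s)/s - 4/s)) = 2*(s*(-4/s + (-3 + s)/s)) = 2*s*(-4/s + (-3 + s)/s))
19136 + r((I - 49) - 30) = 19136 + (-14 + 2*((-8 - 49) - 30)) = 19136 + (-14 + 2*(-57 - 30)) = 19136 + (-14 + 2*(-87)) = 19136 + (-14 - 174) = 19136 - 188 = 18948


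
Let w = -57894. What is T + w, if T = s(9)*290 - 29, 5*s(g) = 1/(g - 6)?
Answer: -173711/3 ≈ -57904.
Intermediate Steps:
s(g) = 1/(5*(-6 + g)) (s(g) = 1/(5*(g - 6)) = 1/(5*(-6 + g)))
T = -29/3 (T = (1/(5*(-6 + 9)))*290 - 29 = ((⅕)/3)*290 - 29 = ((⅕)*(⅓))*290 - 29 = (1/15)*290 - 29 = 58/3 - 29 = -29/3 ≈ -9.6667)
T + w = -29/3 - 57894 = -173711/3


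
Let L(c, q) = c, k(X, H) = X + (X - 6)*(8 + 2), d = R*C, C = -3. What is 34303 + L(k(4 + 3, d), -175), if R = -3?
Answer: 34320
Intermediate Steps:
d = 9 (d = -3*(-3) = 9)
k(X, H) = -60 + 11*X (k(X, H) = X + (-6 + X)*10 = X + (-60 + 10*X) = -60 + 11*X)
34303 + L(k(4 + 3, d), -175) = 34303 + (-60 + 11*(4 + 3)) = 34303 + (-60 + 11*7) = 34303 + (-60 + 77) = 34303 + 17 = 34320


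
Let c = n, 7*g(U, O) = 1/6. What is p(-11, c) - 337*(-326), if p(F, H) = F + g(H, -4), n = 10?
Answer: 4613743/42 ≈ 1.0985e+5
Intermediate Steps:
g(U, O) = 1/42 (g(U, O) = (1/7)/6 = (1/7)*(1/6) = 1/42)
c = 10
p(F, H) = 1/42 + F (p(F, H) = F + 1/42 = 1/42 + F)
p(-11, c) - 337*(-326) = (1/42 - 11) - 337*(-326) = -461/42 + 109862 = 4613743/42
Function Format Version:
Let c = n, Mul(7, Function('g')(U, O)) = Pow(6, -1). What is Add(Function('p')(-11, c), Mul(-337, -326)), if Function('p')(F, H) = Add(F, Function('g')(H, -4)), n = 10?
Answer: Rational(4613743, 42) ≈ 1.0985e+5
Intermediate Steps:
Function('g')(U, O) = Rational(1, 42) (Function('g')(U, O) = Mul(Rational(1, 7), Pow(6, -1)) = Mul(Rational(1, 7), Rational(1, 6)) = Rational(1, 42))
c = 10
Function('p')(F, H) = Add(Rational(1, 42), F) (Function('p')(F, H) = Add(F, Rational(1, 42)) = Add(Rational(1, 42), F))
Add(Function('p')(-11, c), Mul(-337, -326)) = Add(Add(Rational(1, 42), -11), Mul(-337, -326)) = Add(Rational(-461, 42), 109862) = Rational(4613743, 42)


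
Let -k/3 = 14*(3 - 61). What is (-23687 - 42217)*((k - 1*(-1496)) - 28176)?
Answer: 1597776576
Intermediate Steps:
k = 2436 (k = -42*(3 - 61) = -42*(-58) = -3*(-812) = 2436)
(-23687 - 42217)*((k - 1*(-1496)) - 28176) = (-23687 - 42217)*((2436 - 1*(-1496)) - 28176) = -65904*((2436 + 1496) - 28176) = -65904*(3932 - 28176) = -65904*(-24244) = 1597776576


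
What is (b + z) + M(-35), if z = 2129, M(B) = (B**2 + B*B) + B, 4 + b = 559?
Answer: 5099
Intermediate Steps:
b = 555 (b = -4 + 559 = 555)
M(B) = B + 2*B**2 (M(B) = (B**2 + B**2) + B = 2*B**2 + B = B + 2*B**2)
(b + z) + M(-35) = (555 + 2129) - 35*(1 + 2*(-35)) = 2684 - 35*(1 - 70) = 2684 - 35*(-69) = 2684 + 2415 = 5099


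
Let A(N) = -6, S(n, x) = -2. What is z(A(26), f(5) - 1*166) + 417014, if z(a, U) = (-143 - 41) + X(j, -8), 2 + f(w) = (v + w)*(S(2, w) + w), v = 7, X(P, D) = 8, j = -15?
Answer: 416838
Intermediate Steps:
f(w) = -2 + (-2 + w)*(7 + w) (f(w) = -2 + (7 + w)*(-2 + w) = -2 + (-2 + w)*(7 + w))
z(a, U) = -176 (z(a, U) = (-143 - 41) + 8 = -184 + 8 = -176)
z(A(26), f(5) - 1*166) + 417014 = -176 + 417014 = 416838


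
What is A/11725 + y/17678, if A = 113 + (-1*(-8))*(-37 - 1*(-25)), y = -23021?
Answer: -269620699/207274550 ≈ -1.3008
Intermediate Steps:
A = 17 (A = 113 + 8*(-37 + 25) = 113 + 8*(-12) = 113 - 96 = 17)
A/11725 + y/17678 = 17/11725 - 23021/17678 = -269620699/207274550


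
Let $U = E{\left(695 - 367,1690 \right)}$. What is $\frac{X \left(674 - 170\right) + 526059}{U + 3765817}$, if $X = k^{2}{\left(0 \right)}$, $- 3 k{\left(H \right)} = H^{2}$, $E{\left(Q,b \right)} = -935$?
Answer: $\frac{526059}{3764882} \approx 0.13973$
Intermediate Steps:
$U = -935$
$k{\left(H \right)} = - \frac{H^{2}}{3}$
$X = 0$ ($X = \left(- \frac{0^{2}}{3}\right)^{2} = \left(\left(- \frac{1}{3}\right) 0\right)^{2} = 0^{2} = 0$)
$\frac{X \left(674 - 170\right) + 526059}{U + 3765817} = \frac{0 \left(674 - 170\right) + 526059}{-935 + 3765817} = \frac{0 \cdot 504 + 526059}{3764882} = \left(0 + 526059\right) \frac{1}{3764882} = 526059 \cdot \frac{1}{3764882} = \frac{526059}{3764882}$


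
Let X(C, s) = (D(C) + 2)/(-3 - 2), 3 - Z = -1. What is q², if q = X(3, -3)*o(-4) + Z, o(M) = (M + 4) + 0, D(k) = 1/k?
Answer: 16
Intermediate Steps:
Z = 4 (Z = 3 - 1*(-1) = 3 + 1 = 4)
o(M) = 4 + M (o(M) = (4 + M) + 0 = 4 + M)
X(C, s) = -⅖ - 1/(5*C) (X(C, s) = (1/C + 2)/(-3 - 2) = (2 + 1/C)/(-5) = (2 + 1/C)*(-⅕) = -⅖ - 1/(5*C))
q = 4 (q = ((⅕)*(-1 - 2*3)/3)*(4 - 4) + 4 = ((⅕)*(⅓)*(-1 - 6))*0 + 4 = ((⅕)*(⅓)*(-7))*0 + 4 = -7/15*0 + 4 = 0 + 4 = 4)
q² = 4² = 16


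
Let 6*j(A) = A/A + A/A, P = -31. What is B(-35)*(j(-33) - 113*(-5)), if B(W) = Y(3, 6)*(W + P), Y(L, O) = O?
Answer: -223872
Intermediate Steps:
B(W) = -186 + 6*W (B(W) = 6*(W - 31) = 6*(-31 + W) = -186 + 6*W)
j(A) = ⅓ (j(A) = (A/A + A/A)/6 = (1 + 1)/6 = (⅙)*2 = ⅓)
B(-35)*(j(-33) - 113*(-5)) = (-186 + 6*(-35))*(⅓ - 113*(-5)) = (-186 - 210)*(⅓ + 565) = -396*1696/3 = -223872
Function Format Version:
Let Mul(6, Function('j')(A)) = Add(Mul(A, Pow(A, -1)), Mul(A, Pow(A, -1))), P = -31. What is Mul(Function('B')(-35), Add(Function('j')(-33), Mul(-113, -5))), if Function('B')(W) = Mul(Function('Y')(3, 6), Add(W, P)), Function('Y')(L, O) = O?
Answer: -223872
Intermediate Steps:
Function('B')(W) = Add(-186, Mul(6, W)) (Function('B')(W) = Mul(6, Add(W, -31)) = Mul(6, Add(-31, W)) = Add(-186, Mul(6, W)))
Function('j')(A) = Rational(1, 3) (Function('j')(A) = Mul(Rational(1, 6), Add(Mul(A, Pow(A, -1)), Mul(A, Pow(A, -1)))) = Mul(Rational(1, 6), Add(1, 1)) = Mul(Rational(1, 6), 2) = Rational(1, 3))
Mul(Function('B')(-35), Add(Function('j')(-33), Mul(-113, -5))) = Mul(Add(-186, Mul(6, -35)), Add(Rational(1, 3), Mul(-113, -5))) = Mul(Add(-186, -210), Add(Rational(1, 3), 565)) = Mul(-396, Rational(1696, 3)) = -223872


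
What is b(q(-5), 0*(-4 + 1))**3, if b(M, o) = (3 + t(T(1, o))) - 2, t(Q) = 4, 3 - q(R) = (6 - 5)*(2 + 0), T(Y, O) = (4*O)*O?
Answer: 125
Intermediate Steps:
T(Y, O) = 4*O**2
q(R) = 1 (q(R) = 3 - (6 - 5)*(2 + 0) = 3 - 2 = 1)
b(M, o) = 5 (b(M, o) = (3 + 4) - 2 = 7 - 2 = 5)
b(q(-5), 0*(-4 + 1))**3 = 5**3 = 125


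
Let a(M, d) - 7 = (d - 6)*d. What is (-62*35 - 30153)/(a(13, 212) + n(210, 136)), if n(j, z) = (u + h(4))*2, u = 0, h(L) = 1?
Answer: -32323/43681 ≈ -0.73998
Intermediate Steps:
a(M, d) = 7 + d*(-6 + d) (a(M, d) = 7 + (d - 6)*d = 7 + (-6 + d)*d = 7 + d*(-6 + d))
n(j, z) = 2 (n(j, z) = (0 + 1)*2 = 1*2 = 2)
(-62*35 - 30153)/(a(13, 212) + n(210, 136)) = (-62*35 - 30153)/((7 + 212**2 - 6*212) + 2) = (-2170 - 30153)/((7 + 44944 - 1272) + 2) = -32323/(43679 + 2) = -32323/43681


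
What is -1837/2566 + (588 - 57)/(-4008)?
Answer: -1454207/1714088 ≈ -0.84838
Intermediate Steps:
-1837/2566 + (588 - 57)/(-4008) = -1837*1/2566 + 531*(-1/4008) = -1837/2566 - 177/1336 = -1454207/1714088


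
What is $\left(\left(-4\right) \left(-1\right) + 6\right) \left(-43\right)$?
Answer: $-430$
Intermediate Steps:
$\left(\left(-4\right) \left(-1\right) + 6\right) \left(-43\right) = \left(4 + 6\right) \left(-43\right) = 10 \left(-43\right) = -430$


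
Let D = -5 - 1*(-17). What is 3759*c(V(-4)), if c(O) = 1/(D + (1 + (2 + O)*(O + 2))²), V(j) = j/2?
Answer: 3759/13 ≈ 289.15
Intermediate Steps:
D = 12 (D = -5 + 17 = 12)
V(j) = j/2 (V(j) = j*(½) = j/2)
c(O) = 1/(12 + (1 + (2 + O)²)²) (c(O) = 1/(12 + (1 + (2 + O)*(O + 2))²) = 1/(12 + (1 + (2 + O)*(2 + O))²) = 1/(12 + (1 + (2 + O)²)²))
3759*c(V(-4)) = 3759/(12 + (1 + (2 + (½)*(-4))²)²) = 3759/(12 + (1 + (2 - 2)²)²) = 3759/(12 + (1 + 0²)²) = 3759/(12 + (1 + 0)²) = 3759/(12 + 1²) = 3759/(12 + 1) = 3759/13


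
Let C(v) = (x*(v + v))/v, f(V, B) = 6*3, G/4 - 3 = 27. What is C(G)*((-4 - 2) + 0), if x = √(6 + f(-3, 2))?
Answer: -24*√6 ≈ -58.788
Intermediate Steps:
G = 120 (G = 12 + 4*27 = 12 + 108 = 120)
f(V, B) = 18
x = 2*√6 (x = √(6 + 18) = √24 = 2*√6 ≈ 4.8990)
C(v) = 4*√6 (C(v) = ((2*√6)*(v + v))/v = ((2*√6)*(2*v))/v = (4*v*√6)/v = 4*√6)
C(G)*((-4 - 2) + 0) = (4*√6)*((-4 - 2) + 0) = (4*√6)*(-6 + 0) = (4*√6)*(-6) = -24*√6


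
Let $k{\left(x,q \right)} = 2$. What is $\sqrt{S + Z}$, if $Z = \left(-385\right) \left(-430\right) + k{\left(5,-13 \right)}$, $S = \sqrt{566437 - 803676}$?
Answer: $\sqrt{165552 + i \sqrt{237239}} \approx 406.88 + 0.5985 i$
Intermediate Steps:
$S = i \sqrt{237239}$ ($S = \sqrt{-237239} = i \sqrt{237239} \approx 487.07 i$)
$Z = 165552$ ($Z = \left(-385\right) \left(-430\right) + 2 = 165550 + 2 = 165552$)
$\sqrt{S + Z} = \sqrt{i \sqrt{237239} + 165552} = \sqrt{165552 + i \sqrt{237239}}$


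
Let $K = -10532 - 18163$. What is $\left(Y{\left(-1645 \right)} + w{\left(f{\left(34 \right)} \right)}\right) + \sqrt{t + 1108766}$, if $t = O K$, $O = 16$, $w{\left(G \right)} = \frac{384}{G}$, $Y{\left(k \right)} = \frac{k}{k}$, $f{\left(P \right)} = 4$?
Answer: $97 + \sqrt{649646} \approx 903.01$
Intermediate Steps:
$Y{\left(k \right)} = 1$
$K = -28695$
$t = -459120$ ($t = 16 \left(-28695\right) = -459120$)
$\left(Y{\left(-1645 \right)} + w{\left(f{\left(34 \right)} \right)}\right) + \sqrt{t + 1108766} = \left(1 + \frac{384}{4}\right) + \sqrt{-459120 + 1108766} = \left(1 + 384 \cdot \frac{1}{4}\right) + \sqrt{649646} = \left(1 + 96\right) + \sqrt{649646} = 97 + \sqrt{649646}$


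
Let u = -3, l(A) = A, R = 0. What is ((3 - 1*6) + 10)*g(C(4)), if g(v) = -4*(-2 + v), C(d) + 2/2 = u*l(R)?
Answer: 84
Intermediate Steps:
C(d) = -1 (C(d) = -1 - 3*0 = -1 + 0 = -1)
g(v) = 8 - 4*v
((3 - 1*6) + 10)*g(C(4)) = ((3 - 1*6) + 10)*(8 - 4*(-1)) = ((3 - 6) + 10)*(8 + 4) = (-3 + 10)*12 = 7*12 = 84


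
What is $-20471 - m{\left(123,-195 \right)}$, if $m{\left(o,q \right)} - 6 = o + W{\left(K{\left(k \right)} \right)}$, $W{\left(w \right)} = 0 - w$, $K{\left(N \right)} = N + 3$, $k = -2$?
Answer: $-20599$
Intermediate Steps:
$K{\left(N \right)} = 3 + N$
$W{\left(w \right)} = - w$
$m{\left(o,q \right)} = 5 + o$ ($m{\left(o,q \right)} = 6 + \left(o - \left(3 - 2\right)\right) = 6 + \left(o - 1\right) = 6 + \left(-1 + o\right) = 5 + o$)
$-20471 - m{\left(123,-195 \right)} = -20471 - \left(5 + 123\right) = -20471 - 128 = -20599$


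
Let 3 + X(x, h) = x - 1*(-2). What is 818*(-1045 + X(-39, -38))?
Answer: -887530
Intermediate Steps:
X(x, h) = -1 + x (X(x, h) = -3 + (x - 1*(-2)) = -3 + (x + 2) = -3 + (2 + x) = -1 + x)
818*(-1045 + X(-39, -38)) = 818*(-1045 + (-1 - 39)) = 818*(-1045 - 40) = 818*(-1085) = -887530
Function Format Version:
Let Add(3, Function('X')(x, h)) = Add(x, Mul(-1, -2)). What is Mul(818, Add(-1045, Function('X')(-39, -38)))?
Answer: -887530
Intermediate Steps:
Function('X')(x, h) = Add(-1, x) (Function('X')(x, h) = Add(-3, Add(x, Mul(-1, -2))) = Add(-3, Add(x, 2)) = Add(-3, Add(2, x)) = Add(-1, x))
Mul(818, Add(-1045, Function('X')(-39, -38))) = Mul(818, Add(-1045, Add(-1, -39))) = Mul(818, Add(-1045, -40)) = Mul(818, -1085) = -887530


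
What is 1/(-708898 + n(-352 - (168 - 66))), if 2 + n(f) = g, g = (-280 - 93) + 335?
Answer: -1/708938 ≈ -1.4106e-6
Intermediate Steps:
g = -38 (g = -373 + 335 = -38)
n(f) = -40 (n(f) = -2 - 38 = -40)
1/(-708898 + n(-352 - (168 - 66))) = 1/(-708898 - 40) = 1/(-708938) = -1/708938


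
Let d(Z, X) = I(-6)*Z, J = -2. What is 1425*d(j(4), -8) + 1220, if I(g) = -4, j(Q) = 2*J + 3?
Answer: 6920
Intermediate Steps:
j(Q) = -1 (j(Q) = 2*(-2) + 3 = -4 + 3 = -1)
d(Z, X) = -4*Z
1425*d(j(4), -8) + 1220 = 1425*(-4*(-1)) + 1220 = 1425*4 + 1220 = 5700 + 1220 = 6920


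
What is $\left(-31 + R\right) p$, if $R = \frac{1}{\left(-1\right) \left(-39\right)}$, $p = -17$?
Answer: $\frac{20536}{39} \approx 526.56$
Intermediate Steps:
$R = \frac{1}{39} \approx 0.025641$
$\left(-31 + R\right) p = \left(-31 + \frac{1}{39}\right) \left(-17\right) = \left(- \frac{1208}{39}\right) \left(-17\right) = \frac{20536}{39}$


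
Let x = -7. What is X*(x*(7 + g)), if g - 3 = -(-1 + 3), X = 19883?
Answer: -1113448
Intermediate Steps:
g = 1 (g = 3 - (-1 + 3) = 3 - 1*2 = 3 - 2 = 1)
X*(x*(7 + g)) = 19883*(-7*(7 + 1)) = 19883*(-7*8) = 19883*(-56) = -1113448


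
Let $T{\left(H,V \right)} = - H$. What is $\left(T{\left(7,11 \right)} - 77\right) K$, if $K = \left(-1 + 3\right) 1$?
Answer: $-168$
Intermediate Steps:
$K = 2$ ($K = 2 \cdot 1 = 2$)
$\left(T{\left(7,11 \right)} - 77\right) K = \left(\left(-1\right) 7 - 77\right) 2 = \left(-7 - 77\right) 2 = \left(-84\right) 2 = -168$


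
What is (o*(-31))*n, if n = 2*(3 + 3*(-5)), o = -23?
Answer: -17112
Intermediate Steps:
n = -24 (n = 2*(3 - 15) = 2*(-12) = -24)
(o*(-31))*n = -23*(-31)*(-24) = 713*(-24) = -17112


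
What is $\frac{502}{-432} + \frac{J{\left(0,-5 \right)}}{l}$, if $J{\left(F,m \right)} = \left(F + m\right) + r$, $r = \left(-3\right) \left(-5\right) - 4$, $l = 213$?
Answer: $- \frac{17389}{15336} \approx -1.1339$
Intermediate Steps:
$r = 11$ ($r = 15 - 4 = 11$)
$J{\left(F,m \right)} = 11 + F + m$ ($J{\left(F,m \right)} = \left(F + m\right) + 11 = 11 + F + m$)
$\frac{502}{-432} + \frac{J{\left(0,-5 \right)}}{l} = \frac{502}{-432} + \frac{11 + 0 - 5}{213} = 502 \left(- \frac{1}{432}\right) + 6 \cdot \frac{1}{213} = - \frac{251}{216} + \frac{2}{71} = - \frac{17389}{15336}$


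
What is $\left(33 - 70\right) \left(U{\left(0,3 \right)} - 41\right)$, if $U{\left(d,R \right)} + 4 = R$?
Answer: $1554$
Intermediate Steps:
$U{\left(d,R \right)} = -4 + R$
$\left(33 - 70\right) \left(U{\left(0,3 \right)} - 41\right) = \left(33 - 70\right) \left(\left(-4 + 3\right) - 41\right) = \left(33 - 70\right) \left(-1 - 41\right) = \left(-37\right) \left(-42\right) = 1554$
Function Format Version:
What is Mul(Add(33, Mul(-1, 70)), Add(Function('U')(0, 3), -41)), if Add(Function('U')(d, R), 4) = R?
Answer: 1554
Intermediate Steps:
Function('U')(d, R) = Add(-4, R)
Mul(Add(33, Mul(-1, 70)), Add(Function('U')(0, 3), -41)) = Mul(Add(33, Mul(-1, 70)), Add(Add(-4, 3), -41)) = Mul(Add(33, -70), Add(-1, -41)) = Mul(-37, -42) = 1554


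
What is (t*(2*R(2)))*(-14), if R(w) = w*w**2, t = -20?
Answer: 4480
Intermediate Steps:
R(w) = w**3
(t*(2*R(2)))*(-14) = -40*2**3*(-14) = -40*8*(-14) = -20*16*(-14) = -320*(-14) = 4480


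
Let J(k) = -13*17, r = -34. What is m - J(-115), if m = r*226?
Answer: -7463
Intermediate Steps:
J(k) = -221
m = -7684 (m = -34*226 = -7684)
m - J(-115) = -7684 - 1*(-221) = -7684 + 221 = -7463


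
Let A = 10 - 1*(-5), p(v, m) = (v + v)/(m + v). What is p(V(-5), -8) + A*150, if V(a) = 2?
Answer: 6748/3 ≈ 2249.3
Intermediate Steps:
p(v, m) = 2*v/(m + v) (p(v, m) = (2*v)/(m + v) = 2*v/(m + v))
A = 15 (A = 10 + 5 = 15)
p(V(-5), -8) + A*150 = 2*2/(-8 + 2) + 15*150 = 2*2/(-6) + 2250 = 2*2*(-1/6) + 2250 = -2/3 + 2250 = 6748/3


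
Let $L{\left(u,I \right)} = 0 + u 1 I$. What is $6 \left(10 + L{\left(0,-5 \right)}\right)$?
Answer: $60$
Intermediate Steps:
$L{\left(u,I \right)} = I u$ ($L{\left(u,I \right)} = 0 + u I = 0 + I u = I u$)
$6 \left(10 + L{\left(0,-5 \right)}\right) = 6 \left(10 - 0\right) = 6 \left(10 + 0\right) = 6 \cdot 10 = 60$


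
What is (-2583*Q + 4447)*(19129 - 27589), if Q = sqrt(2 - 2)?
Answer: -37621620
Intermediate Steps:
Q = 0 (Q = sqrt(0) = 0)
(-2583*Q + 4447)*(19129 - 27589) = (-2583*0 + 4447)*(19129 - 27589) = (0 + 4447)*(-8460) = 4447*(-8460) = -37621620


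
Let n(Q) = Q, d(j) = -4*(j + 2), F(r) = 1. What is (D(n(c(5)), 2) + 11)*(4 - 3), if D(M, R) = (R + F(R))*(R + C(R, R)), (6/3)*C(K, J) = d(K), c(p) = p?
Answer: -7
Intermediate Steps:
d(j) = -8 - 4*j (d(j) = -4*(2 + j) = -8 - 4*j)
C(K, J) = -4 - 2*K (C(K, J) = (-8 - 4*K)/2 = -4 - 2*K)
D(M, R) = (1 + R)*(-4 - R) (D(M, R) = (R + 1)*(R + (-4 - 2*R)) = (1 + R)*(-4 - R))
(D(n(c(5)), 2) + 11)*(4 - 3) = ((-4 - 1*2**2 - 5*2) + 11)*(4 - 3) = ((-4 - 1*4 - 10) + 11)*1 = ((-4 - 4 - 10) + 11)*1 = (-18 + 11)*1 = -7*1 = -7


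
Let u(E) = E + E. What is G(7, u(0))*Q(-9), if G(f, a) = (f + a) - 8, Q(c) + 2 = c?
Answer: 11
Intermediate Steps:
u(E) = 2*E
Q(c) = -2 + c
G(f, a) = -8 + a + f (G(f, a) = (a + f) - 8 = -8 + a + f)
G(7, u(0))*Q(-9) = (-8 + 2*0 + 7)*(-2 - 9) = (-8 + 0 + 7)*(-11) = -1*(-11) = 11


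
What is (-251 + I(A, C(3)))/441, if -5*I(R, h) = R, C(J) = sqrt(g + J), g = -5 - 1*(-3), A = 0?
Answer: -251/441 ≈ -0.56916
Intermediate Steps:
g = -2 (g = -5 + 3 = -2)
C(J) = sqrt(-2 + J)
I(R, h) = -R/5
(-251 + I(A, C(3)))/441 = (-251 - 1/5*0)/441 = (-251 + 0)/441 = (1/441)*(-251) = -251/441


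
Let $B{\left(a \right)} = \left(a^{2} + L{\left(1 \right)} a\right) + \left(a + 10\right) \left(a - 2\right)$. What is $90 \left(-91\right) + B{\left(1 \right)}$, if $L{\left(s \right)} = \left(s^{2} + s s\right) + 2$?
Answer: $-8196$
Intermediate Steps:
$L{\left(s \right)} = 2 + 2 s^{2}$ ($L{\left(s \right)} = \left(s^{2} + s^{2}\right) + 2 = 2 s^{2} + 2 = 2 + 2 s^{2}$)
$B{\left(a \right)} = a^{2} + 4 a + \left(-2 + a\right) \left(10 + a\right)$ ($B{\left(a \right)} = \left(a^{2} + \left(2 + 2 \cdot 1^{2}\right) a\right) + \left(a + 10\right) \left(a - 2\right) = \left(a^{2} + \left(2 + 2 \cdot 1\right) a\right) + \left(10 + a\right) \left(-2 + a\right) = \left(a^{2} + \left(2 + 2\right) a\right) + \left(-2 + a\right) \left(10 + a\right) = \left(a^{2} + 4 a\right) + \left(-2 + a\right) \left(10 + a\right) = a^{2} + 4 a + \left(-2 + a\right) \left(10 + a\right)$)
$90 \left(-91\right) + B{\left(1 \right)} = 90 \left(-91\right) + \left(-20 + 2 \cdot 1^{2} + 12 \cdot 1\right) = -8190 + \left(-20 + 2 \cdot 1 + 12\right) = -8190 + \left(-20 + 2 + 12\right) = -8190 - 6 = -8196$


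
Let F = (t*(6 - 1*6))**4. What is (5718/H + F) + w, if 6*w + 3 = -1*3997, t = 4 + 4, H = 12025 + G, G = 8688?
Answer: -41408846/62139 ≈ -666.39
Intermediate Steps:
H = 20713 (H = 12025 + 8688 = 20713)
t = 8
w = -2000/3 (w = -1/2 + (-1*3997)/6 = -1/2 + (1/6)*(-3997) = -1/2 - 3997/6 = -2000/3 ≈ -666.67)
F = 0 (F = (8*(6 - 1*6))**4 = (8*(6 - 6))**4 = (8*0)**4 = 0**4 = 0)
(5718/H + F) + w = (5718/20713 + 0) - 2000/3 = 5718/20713 - 2000/3 = -41408846/62139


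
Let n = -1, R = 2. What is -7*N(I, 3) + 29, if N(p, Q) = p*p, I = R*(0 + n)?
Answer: 1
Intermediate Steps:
I = -2 (I = 2*(0 - 1) = 2*(-1) = -2)
N(p, Q) = p²
-7*N(I, 3) + 29 = -7*(-2)² + 29 = -7*4 + 29 = -28 + 29 = 1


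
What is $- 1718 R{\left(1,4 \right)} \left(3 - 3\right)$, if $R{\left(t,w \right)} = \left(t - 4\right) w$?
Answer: $0$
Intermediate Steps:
$R{\left(t,w \right)} = w \left(-4 + t\right)$ ($R{\left(t,w \right)} = \left(-4 + t\right) w = w \left(-4 + t\right)$)
$- 1718 R{\left(1,4 \right)} \left(3 - 3\right) = - 1718 \cdot 4 \left(-4 + 1\right) \left(3 - 3\right) = - 1718 \cdot 4 \left(-3\right) 0 = - 1718 \left(\left(-12\right) 0\right) = \left(-1718\right) 0 = 0$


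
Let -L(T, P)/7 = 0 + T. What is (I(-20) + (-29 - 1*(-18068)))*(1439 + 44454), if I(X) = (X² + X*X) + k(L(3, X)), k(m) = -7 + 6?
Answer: 864532334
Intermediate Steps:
L(T, P) = -7*T (L(T, P) = -7*(0 + T) = -7*T)
k(m) = -1
I(X) = -1 + 2*X² (I(X) = (X² + X*X) - 1 = (X² + X²) - 1 = 2*X² - 1 = -1 + 2*X²)
(I(-20) + (-29 - 1*(-18068)))*(1439 + 44454) = ((-1 + 2*(-20)²) + (-29 - 1*(-18068)))*(1439 + 44454) = ((-1 + 2*400) + (-29 + 18068))*45893 = ((-1 + 800) + 18039)*45893 = (799 + 18039)*45893 = 18838*45893 = 864532334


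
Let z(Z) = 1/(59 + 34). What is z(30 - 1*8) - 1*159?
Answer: -14786/93 ≈ -158.99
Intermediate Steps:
z(Z) = 1/93
z(30 - 1*8) - 1*159 = 1/93 - 1*159 = 1/93 - 159 = -14786/93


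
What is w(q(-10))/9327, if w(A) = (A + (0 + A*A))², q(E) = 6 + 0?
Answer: 588/3109 ≈ 0.18913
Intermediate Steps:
q(E) = 6
w(A) = (A + A²)² (w(A) = (A + (0 + A²))² = (A + A²)²)
w(q(-10))/9327 = (6²*(1 + 6)²)/9327 = (36*7²)*(1/9327) = (36*49)*(1/9327) = 1764*(1/9327) = 588/3109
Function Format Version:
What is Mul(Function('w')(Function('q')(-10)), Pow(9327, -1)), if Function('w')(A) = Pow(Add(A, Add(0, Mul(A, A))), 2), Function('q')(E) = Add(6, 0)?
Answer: Rational(588, 3109) ≈ 0.18913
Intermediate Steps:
Function('q')(E) = 6
Function('w')(A) = Pow(Add(A, Pow(A, 2)), 2) (Function('w')(A) = Pow(Add(A, Add(0, Pow(A, 2))), 2) = Pow(Add(A, Pow(A, 2)), 2))
Mul(Function('w')(Function('q')(-10)), Pow(9327, -1)) = Mul(Mul(Pow(6, 2), Pow(Add(1, 6), 2)), Pow(9327, -1)) = Mul(Mul(36, Pow(7, 2)), Rational(1, 9327)) = Mul(Mul(36, 49), Rational(1, 9327)) = Mul(1764, Rational(1, 9327)) = Rational(588, 3109)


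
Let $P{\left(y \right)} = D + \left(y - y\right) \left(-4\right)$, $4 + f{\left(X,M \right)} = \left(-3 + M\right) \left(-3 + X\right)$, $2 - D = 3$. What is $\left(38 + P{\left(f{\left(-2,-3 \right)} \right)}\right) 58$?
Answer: $2146$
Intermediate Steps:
$D = -1$ ($D = 2 - 3 = -1$)
$f{\left(X,M \right)} = -4 + \left(-3 + M\right) \left(-3 + X\right)$
$P{\left(y \right)} = -1$ ($P{\left(y \right)} = -1 + \left(y - y\right) \left(-4\right) = -1 + 0 \left(-4\right) = -1 + 0 = -1$)
$\left(38 + P{\left(f{\left(-2,-3 \right)} \right)}\right) 58 = \left(38 - 1\right) 58 = 37 \cdot 58 = 2146$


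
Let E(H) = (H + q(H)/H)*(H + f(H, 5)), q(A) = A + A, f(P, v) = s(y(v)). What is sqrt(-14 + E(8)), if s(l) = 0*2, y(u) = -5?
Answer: sqrt(66) ≈ 8.1240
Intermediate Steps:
s(l) = 0
f(P, v) = 0
q(A) = 2*A
E(H) = H*(2 + H) (E(H) = (H + (2*H)/H)*(H + 0) = (H + 2)*H = (2 + H)*H = H*(2 + H))
sqrt(-14 + E(8)) = sqrt(-14 + 8*(2 + 8)) = sqrt(-14 + 8*10) = sqrt(-14 + 80) = sqrt(66)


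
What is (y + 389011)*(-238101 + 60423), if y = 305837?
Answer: -123459202944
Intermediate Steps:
(y + 389011)*(-238101 + 60423) = (305837 + 389011)*(-238101 + 60423) = 694848*(-177678) = -123459202944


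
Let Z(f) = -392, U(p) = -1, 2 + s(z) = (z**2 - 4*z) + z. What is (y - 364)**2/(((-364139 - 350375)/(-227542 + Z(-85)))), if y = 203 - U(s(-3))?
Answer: 2917555200/357257 ≈ 8166.5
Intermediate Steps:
s(z) = -2 + z**2 - 3*z (s(z) = -2 + ((z**2 - 4*z) + z) = -2 + (z**2 - 3*z) = -2 + z**2 - 3*z)
y = 204 (y = 203 - 1*(-1) = 203 + 1 = 204)
(y - 364)**2/(((-364139 - 350375)/(-227542 + Z(-85)))) = (204 - 364)**2/(((-364139 - 350375)/(-227542 - 392))) = (-160)**2/((-714514/(-227934))) = 25600/((-714514*(-1/227934))) = 25600/(357257/113967) = 25600*(113967/357257) = 2917555200/357257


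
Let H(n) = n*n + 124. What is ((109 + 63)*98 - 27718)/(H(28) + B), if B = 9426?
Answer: -5431/5167 ≈ -1.0511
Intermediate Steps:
H(n) = 124 + n**2 (H(n) = n**2 + 124 = 124 + n**2)
((109 + 63)*98 - 27718)/(H(28) + B) = ((109 + 63)*98 - 27718)/((124 + 28**2) + 9426) = (172*98 - 27718)/((124 + 784) + 9426) = (16856 - 27718)/(908 + 9426) = -10862/10334 = -10862*1/10334 = -5431/5167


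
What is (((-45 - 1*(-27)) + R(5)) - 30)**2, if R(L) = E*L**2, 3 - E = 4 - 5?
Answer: 2704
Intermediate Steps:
E = 4 (E = 3 - (4 - 5) = 3 - 1*(-1) = 3 + 1 = 4)
R(L) = 4*L**2
(((-45 - 1*(-27)) + R(5)) - 30)**2 = (((-45 - 1*(-27)) + 4*5**2) - 30)**2 = (((-45 + 27) + 4*25) - 30)**2 = ((-18 + 100) - 30)**2 = (82 - 30)**2 = 52**2 = 2704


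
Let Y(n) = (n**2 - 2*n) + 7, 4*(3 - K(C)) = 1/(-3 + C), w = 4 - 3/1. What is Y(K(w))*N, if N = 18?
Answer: 6057/32 ≈ 189.28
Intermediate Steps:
w = 1 (w = 4 - 3*1 = 4 - 3 = 1)
K(C) = 3 - 1/(4*(-3 + C))
Y(n) = 7 + n**2 - 2*n
Y(K(w))*N = (7 + ((-37 + 12*1)/(4*(-3 + 1)))**2 - (-37 + 12*1)/(2*(-3 + 1)))*18 = (7 + ((1/4)*(-37 + 12)/(-2))**2 - (-37 + 12)/(2*(-2)))*18 = (7 + ((1/4)*(-1/2)*(-25))**2 - (-1)*(-25)/(2*2))*18 = (7 + (25/8)**2 - 2*25/8)*18 = (7 + 625/64 - 25/4)*18 = (673/64)*18 = 6057/32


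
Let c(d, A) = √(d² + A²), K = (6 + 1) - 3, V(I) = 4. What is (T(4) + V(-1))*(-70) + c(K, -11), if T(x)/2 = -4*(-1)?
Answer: -840 + √137 ≈ -828.29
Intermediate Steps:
T(x) = 8 (T(x) = 2*(-4*(-1)) = 2*4 = 8)
K = 4 (K = 7 - 3 = 4)
c(d, A) = √(A² + d²)
(T(4) + V(-1))*(-70) + c(K, -11) = (8 + 4)*(-70) + √((-11)² + 4²) = 12*(-70) + √(121 + 16) = -840 + √137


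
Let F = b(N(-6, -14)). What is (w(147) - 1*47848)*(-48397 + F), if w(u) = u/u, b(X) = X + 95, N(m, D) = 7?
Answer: 2310770865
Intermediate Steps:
b(X) = 95 + X
F = 102 (F = 95 + 7 = 102)
w(u) = 1
(w(147) - 1*47848)*(-48397 + F) = (1 - 1*47848)*(-48397 + 102) = (1 - 47848)*(-48295) = -47847*(-48295) = 2310770865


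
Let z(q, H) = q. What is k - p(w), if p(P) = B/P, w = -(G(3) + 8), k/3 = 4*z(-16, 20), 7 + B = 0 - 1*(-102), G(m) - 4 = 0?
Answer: -2209/12 ≈ -184.08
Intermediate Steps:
G(m) = 4 (G(m) = 4 + 0 = 4)
B = 95 (B = -7 + (0 - 1*(-102)) = -7 + (0 + 102) = -7 + 102 = 95)
k = -192 (k = 3*(4*(-16)) = 3*(-64) = -192)
w = -12 (w = -(4 + 8) = -1*12 = -12)
p(P) = 95/P
k - p(w) = -192 - 95/(-12) = -192 - 95*(-1)/12 = -192 - 1*(-95/12) = -192 + 95/12 = -2209/12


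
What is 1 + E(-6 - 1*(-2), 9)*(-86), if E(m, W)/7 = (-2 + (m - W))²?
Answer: -135449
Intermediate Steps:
E(m, W) = 7*(-2 + m - W)² (E(m, W) = 7*(-2 + (m - W))² = 7*(-2 + m - W)²)
1 + E(-6 - 1*(-2), 9)*(-86) = 1 + (7*(2 + 9 - (-6 - 1*(-2)))²)*(-86) = 1 + (7*(2 + 9 - (-6 + 2))²)*(-86) = 1 + (7*(2 + 9 - 1*(-4))²)*(-86) = 1 + (7*(2 + 9 + 4)²)*(-86) = 1 + (7*15²)*(-86) = 1 + (7*225)*(-86) = 1 + 1575*(-86) = 1 - 135450 = -135449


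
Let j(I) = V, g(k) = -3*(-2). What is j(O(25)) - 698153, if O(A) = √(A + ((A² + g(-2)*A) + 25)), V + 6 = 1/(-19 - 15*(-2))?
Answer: -7679748/11 ≈ -6.9816e+5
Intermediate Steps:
g(k) = 6
V = -65/11 (V = -6 + 1/(-19 - 15*(-2)) = -6 + 1/(-19 + 30) = -6 + 1/11 = -65/11 ≈ -5.9091)
O(A) = √(25 + A² + 7*A) (O(A) = √(A + ((A² + 6*A) + 25)) = √(A + (25 + A² + 6*A)) = √(25 + A² + 7*A))
j(I) = -65/11
j(O(25)) - 698153 = -65/11 - 698153 = -7679748/11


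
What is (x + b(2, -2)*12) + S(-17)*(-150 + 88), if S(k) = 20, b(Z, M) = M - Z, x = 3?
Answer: -1285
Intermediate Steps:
(x + b(2, -2)*12) + S(-17)*(-150 + 88) = (3 + (-2 - 1*2)*12) + 20*(-150 + 88) = (3 + (-2 - 2)*12) + 20*(-62) = (3 - 4*12) - 1240 = (3 - 48) - 1240 = -45 - 1240 = -1285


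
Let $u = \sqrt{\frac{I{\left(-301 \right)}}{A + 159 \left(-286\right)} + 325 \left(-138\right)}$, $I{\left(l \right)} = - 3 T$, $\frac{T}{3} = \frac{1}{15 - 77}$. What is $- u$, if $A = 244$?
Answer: $- \frac{i \sqrt{88173688886274585}}{1402130} \approx - 211.78 i$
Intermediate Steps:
$T = - \frac{3}{62}$ ($T = \frac{3}{15 - 77} = \frac{3}{-62} = 3 \left(- \frac{1}{62}\right) = - \frac{3}{62} \approx -0.048387$)
$I{\left(l \right)} = \frac{9}{62}$ ($I{\left(l \right)} = \left(-3\right) \left(- \frac{3}{62}\right) = \frac{9}{62}$)
$u = \frac{i \sqrt{88173688886274585}}{1402130}$ ($u = \sqrt{\frac{9}{62 \left(244 + 159 \left(-286\right)\right)} + 325 \left(-138\right)} = \sqrt{\frac{9}{62 \left(244 - 45474\right)} - 44850} = \sqrt{\frac{9}{62 \left(-45230\right)} - 44850} = \sqrt{\frac{9}{62} \left(- \frac{1}{45230}\right) - 44850} = \sqrt{- \frac{9}{2804260} - 44850} = \sqrt{- \frac{125771061009}{2804260}} = \frac{i \sqrt{88173688886274585}}{1402130} \approx 211.78 i$)
$- u = - \frac{i \sqrt{88173688886274585}}{1402130}$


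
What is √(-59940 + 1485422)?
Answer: √1425482 ≈ 1193.9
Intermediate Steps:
√(-59940 + 1485422) = √1425482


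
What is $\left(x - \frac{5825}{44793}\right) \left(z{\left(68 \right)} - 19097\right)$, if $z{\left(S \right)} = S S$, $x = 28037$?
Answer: $- \frac{18175996883068}{44793} \approx -4.0578 \cdot 10^{8}$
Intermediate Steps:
$z{\left(S \right)} = S^{2}$
$\left(x - \frac{5825}{44793}\right) \left(z{\left(68 \right)} - 19097\right) = \left(28037 - \frac{5825}{44793}\right) \left(68^{2} - 19097\right) = \left(28037 - \frac{5825}{44793}\right) \left(4624 - 19097\right) = \left(28037 - \frac{5825}{44793}\right) \left(-14473\right) = \frac{1255855516}{44793} \left(-14473\right) = - \frac{18175996883068}{44793}$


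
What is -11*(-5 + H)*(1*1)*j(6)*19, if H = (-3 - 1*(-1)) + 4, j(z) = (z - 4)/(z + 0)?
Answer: 209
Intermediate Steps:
j(z) = (-4 + z)/z
H = 2 (H = (-3 + 1) + 4 = -2 + 4 = 2)
-11*(-5 + H)*(1*1)*j(6)*19 = -11*(-5 + 2)*(1*1)*((-4 + 6)/6)*19 = -(-33)*1*((⅙)*2)*19 = -(-33)*1*(⅓)*19 = -(-33)/3*19 = -11*(-1)*19 = 11*19 = 209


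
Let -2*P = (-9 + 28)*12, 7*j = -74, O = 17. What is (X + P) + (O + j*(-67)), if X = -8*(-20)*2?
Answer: 6519/7 ≈ 931.29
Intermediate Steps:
j = -74/7 (j = (1/7)*(-74) = -74/7 ≈ -10.571)
P = -114 (P = -(-9 + 28)*12/2 = -19*12/2 = -1/2*228 = -114)
X = 320 (X = 160*2 = 320)
(X + P) + (O + j*(-67)) = (320 - 114) + (17 - 74/7*(-67)) = 206 + (17 + 4958/7) = 206 + 5077/7 = 6519/7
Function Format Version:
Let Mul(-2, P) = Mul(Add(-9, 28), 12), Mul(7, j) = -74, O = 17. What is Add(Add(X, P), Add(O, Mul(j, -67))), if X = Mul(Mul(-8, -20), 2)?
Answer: Rational(6519, 7) ≈ 931.29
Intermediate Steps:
j = Rational(-74, 7) (j = Mul(Rational(1, 7), -74) = Rational(-74, 7) ≈ -10.571)
P = -114 (P = Mul(Rational(-1, 2), Mul(Add(-9, 28), 12)) = Mul(Rational(-1, 2), Mul(19, 12)) = Mul(Rational(-1, 2), 228) = -114)
X = 320 (X = Mul(160, 2) = 320)
Add(Add(X, P), Add(O, Mul(j, -67))) = Add(Add(320, -114), Add(17, Mul(Rational(-74, 7), -67))) = Add(206, Add(17, Rational(4958, 7))) = Add(206, Rational(5077, 7)) = Rational(6519, 7)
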